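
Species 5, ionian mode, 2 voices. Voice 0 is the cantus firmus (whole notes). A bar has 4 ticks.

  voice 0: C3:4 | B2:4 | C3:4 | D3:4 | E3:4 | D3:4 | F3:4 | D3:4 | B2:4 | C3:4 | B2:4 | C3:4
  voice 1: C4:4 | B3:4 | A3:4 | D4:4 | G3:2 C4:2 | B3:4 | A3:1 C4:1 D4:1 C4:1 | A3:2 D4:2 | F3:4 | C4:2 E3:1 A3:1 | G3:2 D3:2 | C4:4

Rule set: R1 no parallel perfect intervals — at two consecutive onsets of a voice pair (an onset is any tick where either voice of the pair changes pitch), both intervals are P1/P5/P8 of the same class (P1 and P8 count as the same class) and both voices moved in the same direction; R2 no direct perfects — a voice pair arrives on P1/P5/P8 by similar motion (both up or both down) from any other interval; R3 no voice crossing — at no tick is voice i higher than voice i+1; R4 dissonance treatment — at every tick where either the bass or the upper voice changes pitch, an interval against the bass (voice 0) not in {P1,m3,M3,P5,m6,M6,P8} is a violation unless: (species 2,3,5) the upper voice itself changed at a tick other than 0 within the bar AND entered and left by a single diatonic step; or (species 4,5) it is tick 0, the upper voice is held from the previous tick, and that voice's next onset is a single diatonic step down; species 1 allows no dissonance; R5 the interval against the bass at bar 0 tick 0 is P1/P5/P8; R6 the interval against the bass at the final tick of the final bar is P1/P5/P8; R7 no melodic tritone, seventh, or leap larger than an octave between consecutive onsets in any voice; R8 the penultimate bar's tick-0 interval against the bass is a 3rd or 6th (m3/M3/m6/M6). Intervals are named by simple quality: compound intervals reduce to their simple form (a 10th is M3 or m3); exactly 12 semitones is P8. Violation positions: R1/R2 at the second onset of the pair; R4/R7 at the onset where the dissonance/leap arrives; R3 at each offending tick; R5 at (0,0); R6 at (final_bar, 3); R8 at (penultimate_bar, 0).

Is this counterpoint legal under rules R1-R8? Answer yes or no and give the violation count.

bar 0: v0=C3 v1=C4 (P8)
bar 1: v0=B2 v1=B3 (P8)
bar 2: v0=C3 v1=A3 (M6)
bar 3: v0=D3 v1=D4 (P8)
bar 4: v0=E3 v1=G3 (m3)
bar 5: v0=D3 v1=B3 (M6)
bar 6: v0=F3 v1=A3 (M3)
bar 7: v0=D3 v1=A3 (P5)
bar 8: v0=B2 v1=F3 (TT)
bar 9: v0=C3 v1=C4 (P8)
bar 10: v0=B2 v1=G3 (m6)
bar 11: v0=C3 v1=C4 (P8)
  R1 @ bar1.0: C3/C4 P8 -> B2/B3 P8 similar
  R2 @ bar3.0: C3/A3 M6 -> D3/D4 P8 similar
  R1 @ bar7.0: F3/C4 P5 -> D3/A3 P5 similar
  R4 @ bar8.0: B2/F3 TT untreated
  R2 @ bar9.0: B2/F3 TT -> C3/C4 P8 similar
  R2 @ bar11.0: B2/D3 m3 -> C3/C4 P8 similar
  R7 @ bar11.0: D3->C4 leap 10st

No (7 violations)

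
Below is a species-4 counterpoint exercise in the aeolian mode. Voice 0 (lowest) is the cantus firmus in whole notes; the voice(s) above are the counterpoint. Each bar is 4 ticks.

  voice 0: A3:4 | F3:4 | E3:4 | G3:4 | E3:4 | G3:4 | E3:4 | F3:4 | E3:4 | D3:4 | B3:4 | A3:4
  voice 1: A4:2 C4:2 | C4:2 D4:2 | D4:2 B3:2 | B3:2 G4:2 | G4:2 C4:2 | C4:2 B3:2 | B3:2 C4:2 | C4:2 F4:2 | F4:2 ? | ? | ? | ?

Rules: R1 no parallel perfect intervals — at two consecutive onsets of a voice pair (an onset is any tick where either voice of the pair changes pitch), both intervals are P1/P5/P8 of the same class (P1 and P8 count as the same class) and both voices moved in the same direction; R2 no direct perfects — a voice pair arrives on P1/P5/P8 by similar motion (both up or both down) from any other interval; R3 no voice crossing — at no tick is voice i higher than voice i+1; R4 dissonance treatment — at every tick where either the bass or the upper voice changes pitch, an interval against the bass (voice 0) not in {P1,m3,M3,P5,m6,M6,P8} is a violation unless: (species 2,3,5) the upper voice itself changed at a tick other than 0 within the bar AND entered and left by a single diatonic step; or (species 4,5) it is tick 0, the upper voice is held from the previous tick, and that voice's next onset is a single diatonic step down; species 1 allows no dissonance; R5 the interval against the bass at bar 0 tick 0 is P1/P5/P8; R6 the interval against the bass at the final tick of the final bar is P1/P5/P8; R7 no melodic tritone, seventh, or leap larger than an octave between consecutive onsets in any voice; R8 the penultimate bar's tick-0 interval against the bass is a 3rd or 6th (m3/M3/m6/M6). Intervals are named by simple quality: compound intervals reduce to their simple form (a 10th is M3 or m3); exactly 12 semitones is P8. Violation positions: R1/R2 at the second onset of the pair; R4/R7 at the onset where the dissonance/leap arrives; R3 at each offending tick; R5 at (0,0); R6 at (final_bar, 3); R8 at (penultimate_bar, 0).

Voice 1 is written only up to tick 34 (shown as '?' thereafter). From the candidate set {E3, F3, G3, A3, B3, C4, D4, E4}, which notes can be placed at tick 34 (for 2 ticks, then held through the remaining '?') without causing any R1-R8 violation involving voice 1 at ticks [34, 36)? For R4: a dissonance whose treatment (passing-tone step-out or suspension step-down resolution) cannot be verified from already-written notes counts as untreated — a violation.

E3: violates R7
F3: violates R4
G3: violates R7
A3: violates R4
B3: violates R7
C4: legal
D4: violates R4
E4: legal

{C4, E4}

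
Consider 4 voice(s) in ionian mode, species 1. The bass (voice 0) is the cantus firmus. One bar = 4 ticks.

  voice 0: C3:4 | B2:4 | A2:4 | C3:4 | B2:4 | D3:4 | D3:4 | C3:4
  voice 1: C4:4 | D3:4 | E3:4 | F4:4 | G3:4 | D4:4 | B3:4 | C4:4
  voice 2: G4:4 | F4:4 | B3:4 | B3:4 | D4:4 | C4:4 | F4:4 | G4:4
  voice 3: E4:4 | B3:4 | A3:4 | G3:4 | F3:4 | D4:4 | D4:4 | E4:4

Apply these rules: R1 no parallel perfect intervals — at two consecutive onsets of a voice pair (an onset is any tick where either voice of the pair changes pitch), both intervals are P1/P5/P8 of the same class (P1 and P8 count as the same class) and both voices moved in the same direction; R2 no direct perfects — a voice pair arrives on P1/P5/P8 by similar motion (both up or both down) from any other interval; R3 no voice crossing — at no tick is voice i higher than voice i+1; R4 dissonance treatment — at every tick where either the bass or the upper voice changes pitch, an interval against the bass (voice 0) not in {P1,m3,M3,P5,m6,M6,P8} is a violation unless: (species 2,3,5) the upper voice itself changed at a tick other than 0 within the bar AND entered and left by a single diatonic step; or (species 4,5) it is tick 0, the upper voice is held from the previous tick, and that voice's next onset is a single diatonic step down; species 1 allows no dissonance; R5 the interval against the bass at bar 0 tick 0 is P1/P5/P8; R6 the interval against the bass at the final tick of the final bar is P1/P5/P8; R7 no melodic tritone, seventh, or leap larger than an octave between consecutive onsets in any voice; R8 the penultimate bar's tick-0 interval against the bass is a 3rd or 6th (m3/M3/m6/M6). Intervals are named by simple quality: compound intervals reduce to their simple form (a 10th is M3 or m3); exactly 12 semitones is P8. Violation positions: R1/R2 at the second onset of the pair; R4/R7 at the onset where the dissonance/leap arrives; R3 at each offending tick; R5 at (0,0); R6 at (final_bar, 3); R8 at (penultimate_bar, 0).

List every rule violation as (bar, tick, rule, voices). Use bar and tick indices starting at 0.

bar 0: v0=C3 v1=C4 v2=G4 v3=E4 downbeat M3
bar 1: v0=B2 v1=D3 v2=F4 v3=B3 downbeat P8
bar 2: v0=A2 v1=E3 v2=B3 v3=A3 downbeat P8
bar 3: v0=C3 v1=F4 v2=B3 v3=G3 downbeat P5
bar 4: v0=B2 v1=G3 v2=D4 v3=F3 downbeat TT
bar 5: v0=D3 v1=D4 v2=C4 v3=D4 downbeat P8
bar 6: v0=D3 v1=B3 v2=F4 v3=D4 downbeat P8
bar 7: v0=C3 v1=C4 v2=G4 v3=E4 downbeat M3
  -> R3 @ bar 0 tick 0 v(2, 3): G4 above E4
  -> R5 @ bar 0 tick 0 v(0, 3): opens on M3
  -> R3 @ bar 0 tick 1 v(2, 3): G4 above E4
  -> R3 @ bar 0 tick 2 v(2, 3): G4 above E4
  -> R3 @ bar 0 tick 3 v(2, 3): G4 above E4
  -> R2 @ bar 1 tick 0 v(0, 3): C3/E4 M3 -> B2/B3 P8 similar
  -> R3 @ bar 1 tick 0 v(2, 3): F4 above B3
  -> R4 @ bar 1 tick 0 v(0, 2): B2/F4 TT untreated
  -> R7 @ bar 1 tick 0 v(1,): C4->D3 leap 10st
  -> R3 @ bar 1 tick 1 v(2, 3): F4 above B3
  -> R3 @ bar 1 tick 2 v(2, 3): F4 above B3
  -> R3 @ bar 1 tick 3 v(2, 3): F4 above B3
  -> R1 @ bar 2 tick 0 v(0, 3): B2/B3 P8 -> A2/A3 P8 similar
  -> R3 @ bar 2 tick 0 v(2, 3): B3 above A3
  -> R4 @ bar 2 tick 0 v(0, 2): A2/B3 M2 untreated
  -> R7 @ bar 2 tick 0 v(2,): F4->B3 leap 6st
  -> R3 @ bar 2 tick 1 v(2, 3): B3 above A3
  -> R3 @ bar 2 tick 2 v(2, 3): B3 above A3
  -> R3 @ bar 2 tick 3 v(2, 3): B3 above A3
  -> R3 @ bar 3 tick 0 v(1, 2): F4 above B3
  -> R3 @ bar 3 tick 0 v(2, 3): B3 above G3
  -> R4 @ bar 3 tick 0 v(0, 1): C3/F4 P4 untreated
  -> R4 @ bar 3 tick 0 v(0, 2): C3/B3 M7 untreated
  -> R7 @ bar 3 tick 0 v(1,): E3->F4 leap 13st
  -> R3 @ bar 3 tick 1 v(1, 2): F4 above B3
  -> R3 @ bar 3 tick 1 v(2, 3): B3 above G3
  -> R3 @ bar 3 tick 2 v(1, 2): F4 above B3
  -> R3 @ bar 3 tick 2 v(2, 3): B3 above G3
  -> R3 @ bar 3 tick 3 v(1, 2): F4 above B3
  -> R3 @ bar 3 tick 3 v(2, 3): B3 above G3
  -> R3 @ bar 4 tick 0 v(2, 3): D4 above F3
  -> R4 @ bar 4 tick 0 v(0, 3): B2/F3 TT untreated
  -> R7 @ bar 4 tick 0 v(1,): F4->G3 leap 10st
  -> R3 @ bar 4 tick 1 v(2, 3): D4 above F3
  -> R3 @ bar 4 tick 2 v(2, 3): D4 above F3
  -> R3 @ bar 4 tick 3 v(2, 3): D4 above F3
  -> R2 @ bar 5 tick 0 v(0, 1): B2/G3 m6 -> D3/D4 P8 similar
  -> R2 @ bar 5 tick 0 v(0, 3): B2/F3 TT -> D3/D4 P8 similar
  -> R2 @ bar 5 tick 0 v(1, 3): G3/F3 M2 -> D4/D4 P1 similar
  -> R3 @ bar 5 tick 0 v(1, 2): D4 above C4
  -> R4 @ bar 5 tick 0 v(0, 2): D3/C4 m7 untreated
  -> R3 @ bar 5 tick 1 v(1, 2): D4 above C4
  -> R3 @ bar 5 tick 2 v(1, 2): D4 above C4
  -> R3 @ bar 5 tick 3 v(1, 2): D4 above C4
  -> R3 @ bar 6 tick 0 v(2, 3): F4 above D4
  -> R8 @ bar 6 tick 0 v(0, 3): penult P8 not 3rd/6th
  -> R3 @ bar 6 tick 1 v(2, 3): F4 above D4
  -> R3 @ bar 6 tick 2 v(2, 3): F4 above D4
  -> R3 @ bar 6 tick 3 v(2, 3): F4 above D4
  -> R2 @ bar 7 tick 0 v(1, 2): B3/F4 TT -> C4/G4 P5 similar
  -> R3 @ bar 7 tick 0 v(2, 3): G4 above E4
  -> R3 @ bar 7 tick 1 v(2, 3): G4 above E4
  -> R3 @ bar 7 tick 2 v(2, 3): G4 above E4
  -> R3 @ bar 7 tick 3 v(2, 3): G4 above E4
  -> R6 @ bar 7 tick 3 v(0, 3): closes on M3

(0, 0, R3, (2, 3))
(0, 0, R5, (0, 3))
(0, 1, R3, (2, 3))
(0, 2, R3, (2, 3))
(0, 3, R3, (2, 3))
(1, 0, R2, (0, 3))
(1, 0, R3, (2, 3))
(1, 0, R4, (0, 2))
(1, 0, R7, (1,))
(1, 1, R3, (2, 3))
(1, 2, R3, (2, 3))
(1, 3, R3, (2, 3))
(2, 0, R1, (0, 3))
(2, 0, R3, (2, 3))
(2, 0, R4, (0, 2))
(2, 0, R7, (2,))
(2, 1, R3, (2, 3))
(2, 2, R3, (2, 3))
(2, 3, R3, (2, 3))
(3, 0, R3, (1, 2))
(3, 0, R3, (2, 3))
(3, 0, R4, (0, 1))
(3, 0, R4, (0, 2))
(3, 0, R7, (1,))
(3, 1, R3, (1, 2))
(3, 1, R3, (2, 3))
(3, 2, R3, (1, 2))
(3, 2, R3, (2, 3))
(3, 3, R3, (1, 2))
(3, 3, R3, (2, 3))
(4, 0, R3, (2, 3))
(4, 0, R4, (0, 3))
(4, 0, R7, (1,))
(4, 1, R3, (2, 3))
(4, 2, R3, (2, 3))
(4, 3, R3, (2, 3))
(5, 0, R2, (0, 1))
(5, 0, R2, (0, 3))
(5, 0, R2, (1, 3))
(5, 0, R3, (1, 2))
(5, 0, R4, (0, 2))
(5, 1, R3, (1, 2))
(5, 2, R3, (1, 2))
(5, 3, R3, (1, 2))
(6, 0, R3, (2, 3))
(6, 0, R8, (0, 3))
(6, 1, R3, (2, 3))
(6, 2, R3, (2, 3))
(6, 3, R3, (2, 3))
(7, 0, R2, (1, 2))
(7, 0, R3, (2, 3))
(7, 1, R3, (2, 3))
(7, 2, R3, (2, 3))
(7, 3, R3, (2, 3))
(7, 3, R6, (0, 3))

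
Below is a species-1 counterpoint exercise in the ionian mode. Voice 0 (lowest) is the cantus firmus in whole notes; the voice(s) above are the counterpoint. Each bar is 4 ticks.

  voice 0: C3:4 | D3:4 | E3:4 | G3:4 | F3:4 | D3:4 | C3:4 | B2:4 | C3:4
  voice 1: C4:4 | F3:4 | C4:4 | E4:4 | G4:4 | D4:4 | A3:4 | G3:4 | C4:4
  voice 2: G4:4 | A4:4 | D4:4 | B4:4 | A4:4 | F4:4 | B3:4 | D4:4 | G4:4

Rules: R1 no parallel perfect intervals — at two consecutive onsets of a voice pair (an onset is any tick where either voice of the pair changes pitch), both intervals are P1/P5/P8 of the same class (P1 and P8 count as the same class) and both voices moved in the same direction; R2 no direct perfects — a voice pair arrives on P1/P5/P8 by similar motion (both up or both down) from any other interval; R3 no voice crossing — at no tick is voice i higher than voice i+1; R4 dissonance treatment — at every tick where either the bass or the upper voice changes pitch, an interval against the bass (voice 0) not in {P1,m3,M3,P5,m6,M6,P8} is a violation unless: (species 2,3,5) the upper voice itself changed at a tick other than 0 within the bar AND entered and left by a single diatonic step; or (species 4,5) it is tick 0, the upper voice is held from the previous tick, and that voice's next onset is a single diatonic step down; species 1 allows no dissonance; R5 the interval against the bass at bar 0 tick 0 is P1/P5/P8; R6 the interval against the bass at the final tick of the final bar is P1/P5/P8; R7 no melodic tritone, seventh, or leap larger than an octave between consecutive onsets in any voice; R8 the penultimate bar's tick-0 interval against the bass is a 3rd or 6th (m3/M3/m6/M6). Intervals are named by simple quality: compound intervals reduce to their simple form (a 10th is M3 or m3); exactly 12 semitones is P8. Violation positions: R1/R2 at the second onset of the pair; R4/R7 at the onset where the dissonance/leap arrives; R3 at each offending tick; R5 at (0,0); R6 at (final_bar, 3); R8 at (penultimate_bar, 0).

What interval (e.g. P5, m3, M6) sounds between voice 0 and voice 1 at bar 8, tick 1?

P8

voice 0=C3 voice 1=C4 -> P8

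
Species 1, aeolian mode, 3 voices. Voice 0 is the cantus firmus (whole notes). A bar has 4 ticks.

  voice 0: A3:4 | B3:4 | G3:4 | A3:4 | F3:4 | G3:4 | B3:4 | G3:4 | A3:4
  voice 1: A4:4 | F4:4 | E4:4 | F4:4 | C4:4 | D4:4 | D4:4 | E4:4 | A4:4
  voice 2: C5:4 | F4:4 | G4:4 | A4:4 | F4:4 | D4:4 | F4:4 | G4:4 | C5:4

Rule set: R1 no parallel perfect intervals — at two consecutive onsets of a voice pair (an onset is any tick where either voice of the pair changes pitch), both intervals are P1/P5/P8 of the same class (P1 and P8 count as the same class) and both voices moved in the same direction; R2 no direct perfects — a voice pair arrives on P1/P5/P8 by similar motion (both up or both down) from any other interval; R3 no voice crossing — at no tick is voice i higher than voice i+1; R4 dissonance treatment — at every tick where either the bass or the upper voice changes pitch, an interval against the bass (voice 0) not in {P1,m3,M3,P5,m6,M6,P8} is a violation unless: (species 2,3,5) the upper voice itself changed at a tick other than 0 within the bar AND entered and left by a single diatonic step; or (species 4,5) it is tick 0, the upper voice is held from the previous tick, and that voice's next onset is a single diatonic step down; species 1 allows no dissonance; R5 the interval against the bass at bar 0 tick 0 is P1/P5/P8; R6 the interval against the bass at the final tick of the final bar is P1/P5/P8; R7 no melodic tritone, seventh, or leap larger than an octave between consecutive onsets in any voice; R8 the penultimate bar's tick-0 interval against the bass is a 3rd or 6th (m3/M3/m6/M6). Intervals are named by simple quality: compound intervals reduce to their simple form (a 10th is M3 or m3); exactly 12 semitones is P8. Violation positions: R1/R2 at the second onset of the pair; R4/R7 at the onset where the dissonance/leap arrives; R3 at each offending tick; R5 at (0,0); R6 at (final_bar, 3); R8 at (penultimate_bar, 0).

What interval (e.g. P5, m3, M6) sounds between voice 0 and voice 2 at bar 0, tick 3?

voice 0=A3 voice 2=C5 -> m3

m3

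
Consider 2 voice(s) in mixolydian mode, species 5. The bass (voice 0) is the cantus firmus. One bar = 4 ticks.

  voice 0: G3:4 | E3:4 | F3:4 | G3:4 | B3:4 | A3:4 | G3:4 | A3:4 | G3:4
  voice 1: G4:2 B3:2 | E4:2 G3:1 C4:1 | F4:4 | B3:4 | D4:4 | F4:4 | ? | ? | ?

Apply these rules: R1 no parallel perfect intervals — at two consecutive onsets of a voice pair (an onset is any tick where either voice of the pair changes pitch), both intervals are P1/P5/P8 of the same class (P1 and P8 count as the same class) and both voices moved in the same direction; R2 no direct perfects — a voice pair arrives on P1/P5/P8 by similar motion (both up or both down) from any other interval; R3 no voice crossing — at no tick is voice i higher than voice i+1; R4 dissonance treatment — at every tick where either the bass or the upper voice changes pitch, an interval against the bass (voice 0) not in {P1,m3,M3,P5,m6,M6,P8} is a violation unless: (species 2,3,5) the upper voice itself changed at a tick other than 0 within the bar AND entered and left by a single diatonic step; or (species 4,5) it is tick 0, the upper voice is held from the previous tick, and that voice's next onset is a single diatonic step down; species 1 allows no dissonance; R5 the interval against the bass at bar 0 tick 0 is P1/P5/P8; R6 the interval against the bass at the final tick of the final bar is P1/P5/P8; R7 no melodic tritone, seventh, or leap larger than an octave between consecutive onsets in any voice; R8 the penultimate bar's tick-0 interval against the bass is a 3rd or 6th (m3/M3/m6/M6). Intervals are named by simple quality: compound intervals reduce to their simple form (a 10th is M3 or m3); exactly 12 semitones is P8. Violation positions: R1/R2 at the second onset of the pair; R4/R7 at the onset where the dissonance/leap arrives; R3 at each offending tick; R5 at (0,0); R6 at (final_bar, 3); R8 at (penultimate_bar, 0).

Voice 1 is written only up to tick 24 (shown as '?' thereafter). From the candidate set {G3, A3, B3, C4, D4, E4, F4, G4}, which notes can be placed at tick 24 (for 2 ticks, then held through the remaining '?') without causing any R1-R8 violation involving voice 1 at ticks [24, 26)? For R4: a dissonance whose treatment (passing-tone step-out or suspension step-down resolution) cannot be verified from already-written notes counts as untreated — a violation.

G3: violates R2,R7
A3: violates R4
B3: violates R7
C4: violates R4
D4: violates R2
E4: legal
F4: violates R4
G4: legal

{E4, G4}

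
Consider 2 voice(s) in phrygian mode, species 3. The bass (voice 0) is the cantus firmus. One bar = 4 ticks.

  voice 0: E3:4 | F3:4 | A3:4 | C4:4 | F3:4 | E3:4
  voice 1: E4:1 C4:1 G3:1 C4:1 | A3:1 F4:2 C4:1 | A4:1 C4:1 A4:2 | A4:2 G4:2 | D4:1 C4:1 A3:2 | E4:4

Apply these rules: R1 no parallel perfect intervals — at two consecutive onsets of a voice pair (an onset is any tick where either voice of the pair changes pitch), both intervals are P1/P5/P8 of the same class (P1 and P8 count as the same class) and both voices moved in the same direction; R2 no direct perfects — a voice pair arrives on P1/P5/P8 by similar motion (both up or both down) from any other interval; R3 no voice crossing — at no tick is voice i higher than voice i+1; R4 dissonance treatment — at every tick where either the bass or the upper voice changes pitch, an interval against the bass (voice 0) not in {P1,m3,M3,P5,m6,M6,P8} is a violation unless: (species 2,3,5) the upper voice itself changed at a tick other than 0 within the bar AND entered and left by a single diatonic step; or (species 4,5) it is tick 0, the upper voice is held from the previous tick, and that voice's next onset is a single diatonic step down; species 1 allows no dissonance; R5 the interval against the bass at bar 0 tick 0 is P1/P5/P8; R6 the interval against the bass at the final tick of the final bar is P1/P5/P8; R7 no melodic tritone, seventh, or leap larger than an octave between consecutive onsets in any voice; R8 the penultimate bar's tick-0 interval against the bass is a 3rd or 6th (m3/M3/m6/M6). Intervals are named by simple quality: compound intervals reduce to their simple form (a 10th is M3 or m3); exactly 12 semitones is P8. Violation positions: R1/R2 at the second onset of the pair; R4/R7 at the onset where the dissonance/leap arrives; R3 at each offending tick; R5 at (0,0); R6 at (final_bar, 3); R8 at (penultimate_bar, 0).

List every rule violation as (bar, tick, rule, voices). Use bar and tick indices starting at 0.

(2, 0, R2, (0, 1))

bar 0: v0=E3 v1=E4 downbeat P8
bar 1: v0=F3 v1=A3 downbeat M3
bar 2: v0=A3 v1=A4 downbeat P8
bar 3: v0=C4 v1=A4 downbeat M6
bar 4: v0=F3 v1=D4 downbeat M6
bar 5: v0=E3 v1=E4 downbeat P8
  -> R2 @ bar 2 tick 0 v(0, 1): F3/C4 P5 -> A3/A4 P8 similar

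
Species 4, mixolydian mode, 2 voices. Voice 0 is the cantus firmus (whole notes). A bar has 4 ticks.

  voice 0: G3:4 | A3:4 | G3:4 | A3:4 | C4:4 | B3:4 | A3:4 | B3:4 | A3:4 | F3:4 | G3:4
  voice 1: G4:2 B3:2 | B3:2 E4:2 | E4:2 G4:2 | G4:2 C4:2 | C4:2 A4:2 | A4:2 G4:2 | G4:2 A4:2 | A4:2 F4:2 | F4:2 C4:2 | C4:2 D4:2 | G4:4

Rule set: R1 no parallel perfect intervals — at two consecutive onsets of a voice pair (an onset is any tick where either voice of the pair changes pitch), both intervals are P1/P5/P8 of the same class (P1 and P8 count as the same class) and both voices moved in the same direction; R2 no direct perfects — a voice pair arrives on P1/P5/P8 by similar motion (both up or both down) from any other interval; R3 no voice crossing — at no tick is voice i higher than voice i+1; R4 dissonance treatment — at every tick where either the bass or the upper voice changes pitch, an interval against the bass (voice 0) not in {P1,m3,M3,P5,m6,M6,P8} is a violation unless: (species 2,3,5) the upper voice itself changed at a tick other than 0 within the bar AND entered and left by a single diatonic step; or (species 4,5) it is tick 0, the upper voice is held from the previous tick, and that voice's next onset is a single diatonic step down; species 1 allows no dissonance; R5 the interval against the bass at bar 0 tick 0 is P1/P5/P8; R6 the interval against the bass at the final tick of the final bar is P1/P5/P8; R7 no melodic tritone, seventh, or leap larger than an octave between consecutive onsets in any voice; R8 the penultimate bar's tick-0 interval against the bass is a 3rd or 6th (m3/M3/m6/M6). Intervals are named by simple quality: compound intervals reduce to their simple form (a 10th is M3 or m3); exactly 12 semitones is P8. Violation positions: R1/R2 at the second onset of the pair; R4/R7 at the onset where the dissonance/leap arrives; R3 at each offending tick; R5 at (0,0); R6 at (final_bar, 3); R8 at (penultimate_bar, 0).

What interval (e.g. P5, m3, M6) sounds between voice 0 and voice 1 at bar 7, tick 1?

voice 0=B3 voice 1=A4 -> m7

m7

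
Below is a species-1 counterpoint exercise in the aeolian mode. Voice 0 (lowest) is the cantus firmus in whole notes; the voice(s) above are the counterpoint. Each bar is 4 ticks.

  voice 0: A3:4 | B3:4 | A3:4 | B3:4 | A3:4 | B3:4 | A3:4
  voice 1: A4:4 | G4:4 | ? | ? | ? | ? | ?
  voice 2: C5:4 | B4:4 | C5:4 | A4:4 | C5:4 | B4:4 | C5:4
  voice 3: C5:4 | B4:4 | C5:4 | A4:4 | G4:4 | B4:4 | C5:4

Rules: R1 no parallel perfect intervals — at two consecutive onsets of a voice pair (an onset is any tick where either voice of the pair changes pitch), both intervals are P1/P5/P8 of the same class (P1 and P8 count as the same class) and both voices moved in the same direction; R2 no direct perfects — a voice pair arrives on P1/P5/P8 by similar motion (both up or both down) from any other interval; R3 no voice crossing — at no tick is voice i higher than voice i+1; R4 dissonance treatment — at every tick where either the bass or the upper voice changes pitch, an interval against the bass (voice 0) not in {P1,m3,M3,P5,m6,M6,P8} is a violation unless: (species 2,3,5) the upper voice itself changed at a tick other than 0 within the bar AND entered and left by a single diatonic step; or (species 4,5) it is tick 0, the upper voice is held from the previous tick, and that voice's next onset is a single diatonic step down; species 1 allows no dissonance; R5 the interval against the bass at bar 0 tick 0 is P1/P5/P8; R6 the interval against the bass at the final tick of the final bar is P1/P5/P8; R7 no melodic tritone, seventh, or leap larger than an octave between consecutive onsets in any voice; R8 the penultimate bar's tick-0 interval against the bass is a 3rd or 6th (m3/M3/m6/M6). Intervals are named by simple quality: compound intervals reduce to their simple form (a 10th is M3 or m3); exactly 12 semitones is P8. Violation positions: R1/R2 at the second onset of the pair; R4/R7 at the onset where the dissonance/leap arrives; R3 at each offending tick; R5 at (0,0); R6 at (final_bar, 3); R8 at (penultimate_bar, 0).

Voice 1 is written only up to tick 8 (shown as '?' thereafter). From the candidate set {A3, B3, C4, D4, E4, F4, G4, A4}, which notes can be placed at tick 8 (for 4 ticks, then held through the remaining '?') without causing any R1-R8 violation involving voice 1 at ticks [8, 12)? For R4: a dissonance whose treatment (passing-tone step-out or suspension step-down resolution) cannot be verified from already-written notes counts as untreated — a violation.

A3: violates R2,R7
B3: violates R4
C4: legal
D4: violates R4
E4: violates R2
F4: legal
G4: violates R4
A4: legal

{A4, C4, F4}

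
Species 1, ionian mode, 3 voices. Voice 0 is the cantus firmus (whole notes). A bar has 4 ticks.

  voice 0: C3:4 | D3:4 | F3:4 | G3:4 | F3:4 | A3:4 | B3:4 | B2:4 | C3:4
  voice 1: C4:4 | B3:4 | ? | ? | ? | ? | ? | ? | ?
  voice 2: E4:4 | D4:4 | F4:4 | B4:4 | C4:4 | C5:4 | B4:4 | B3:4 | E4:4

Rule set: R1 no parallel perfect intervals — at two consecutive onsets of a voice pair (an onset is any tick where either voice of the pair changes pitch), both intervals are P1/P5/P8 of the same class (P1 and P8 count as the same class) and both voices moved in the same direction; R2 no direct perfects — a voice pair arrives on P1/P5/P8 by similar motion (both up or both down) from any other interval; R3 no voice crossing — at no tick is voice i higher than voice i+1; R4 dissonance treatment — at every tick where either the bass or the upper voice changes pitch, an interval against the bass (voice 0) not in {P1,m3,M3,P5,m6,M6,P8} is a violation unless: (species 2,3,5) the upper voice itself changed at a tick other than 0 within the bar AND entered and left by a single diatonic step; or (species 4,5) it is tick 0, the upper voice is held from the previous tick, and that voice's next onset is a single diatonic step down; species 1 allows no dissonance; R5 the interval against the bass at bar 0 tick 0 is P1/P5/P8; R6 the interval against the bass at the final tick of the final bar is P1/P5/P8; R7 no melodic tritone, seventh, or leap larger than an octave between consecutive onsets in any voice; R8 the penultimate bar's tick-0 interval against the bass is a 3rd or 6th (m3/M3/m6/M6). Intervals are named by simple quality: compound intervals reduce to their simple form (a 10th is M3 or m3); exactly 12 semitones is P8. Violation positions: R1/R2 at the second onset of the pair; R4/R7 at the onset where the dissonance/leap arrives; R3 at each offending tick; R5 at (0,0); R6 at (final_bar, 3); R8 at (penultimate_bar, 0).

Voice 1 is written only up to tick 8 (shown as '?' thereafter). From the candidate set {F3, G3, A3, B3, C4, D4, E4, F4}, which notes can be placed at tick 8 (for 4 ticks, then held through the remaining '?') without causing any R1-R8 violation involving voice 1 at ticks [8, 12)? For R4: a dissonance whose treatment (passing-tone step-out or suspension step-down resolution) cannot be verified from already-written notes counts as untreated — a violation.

F3: violates R7
G3: violates R4
A3: legal
B3: violates R4
C4: violates R2
D4: legal
E4: violates R4
F4: violates R2,R7

{A3, D4}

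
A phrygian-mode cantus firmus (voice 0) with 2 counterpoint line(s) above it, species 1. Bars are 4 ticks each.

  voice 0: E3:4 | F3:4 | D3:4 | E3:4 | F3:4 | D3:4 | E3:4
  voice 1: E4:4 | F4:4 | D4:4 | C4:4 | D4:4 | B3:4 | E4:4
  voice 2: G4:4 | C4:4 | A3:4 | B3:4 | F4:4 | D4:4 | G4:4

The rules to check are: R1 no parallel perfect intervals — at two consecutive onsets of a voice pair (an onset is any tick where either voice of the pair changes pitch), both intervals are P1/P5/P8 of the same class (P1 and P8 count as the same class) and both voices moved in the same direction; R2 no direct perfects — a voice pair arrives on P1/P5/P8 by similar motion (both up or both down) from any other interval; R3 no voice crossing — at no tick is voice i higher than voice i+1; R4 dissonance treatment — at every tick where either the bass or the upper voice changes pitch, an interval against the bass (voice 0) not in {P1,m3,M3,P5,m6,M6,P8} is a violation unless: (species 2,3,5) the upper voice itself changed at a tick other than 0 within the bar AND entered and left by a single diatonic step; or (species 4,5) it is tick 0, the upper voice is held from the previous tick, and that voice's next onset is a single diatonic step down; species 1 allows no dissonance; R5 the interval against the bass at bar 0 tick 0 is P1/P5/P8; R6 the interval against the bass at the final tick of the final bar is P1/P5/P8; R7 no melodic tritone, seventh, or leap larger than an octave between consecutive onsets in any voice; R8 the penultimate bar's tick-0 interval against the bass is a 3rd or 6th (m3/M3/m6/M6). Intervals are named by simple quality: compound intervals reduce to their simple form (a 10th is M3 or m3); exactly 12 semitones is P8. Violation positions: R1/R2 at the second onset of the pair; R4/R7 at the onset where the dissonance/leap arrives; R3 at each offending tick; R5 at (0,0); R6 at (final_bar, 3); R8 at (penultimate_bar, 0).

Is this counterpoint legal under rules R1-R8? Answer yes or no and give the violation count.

No (23 violations)

bar 0: v0=E3 v1=E4 v2=G4 (m3)
bar 1: v0=F3 v1=F4 v2=C4 (P5)
bar 2: v0=D3 v1=D4 v2=A3 (P5)
bar 3: v0=E3 v1=C4 v2=B3 (P5)
bar 4: v0=F3 v1=D4 v2=F4 (P8)
bar 5: v0=D3 v1=B3 v2=D4 (P8)
bar 6: v0=E3 v1=E4 v2=G4 (m3)
  R5 @ bar0.0: opens on m3
  R1 @ bar1.0: E3/E4 P8 -> F3/F4 P8 similar
  R3 @ bar1.0: F4 above C4
  R3 @ bar1.1: F4 above C4
  R3 @ bar1.2: F4 above C4
  R3 @ bar1.3: F4 above C4
  R1 @ bar2.0: F3/F4 P8 -> D3/D4 P8 similar
  R1 @ bar2.0: F3/C4 P5 -> D3/A3 P5 similar
  R3 @ bar2.0: D4 above A3
  R3 @ bar2.1: D4 above A3
  R3 @ bar2.2: D4 above A3
  R3 @ bar2.3: D4 above A3
  R1 @ bar3.0: D3/A3 P5 -> E3/B3 P5 similar
  R3 @ bar3.0: C4 above B3
  R3 @ bar3.1: C4 above B3
  R3 @ bar3.2: C4 above B3
  R3 @ bar3.3: C4 above B3
  R2 @ bar4.0: E3/B3 P5 -> F3/F4 P8 similar
  R7 @ bar4.0: B3->F4 leap 6st
  R1 @ bar5.0: F3/F4 P8 -> D3/D4 P8 similar
  R8 @ bar5.0: penult P8 not 3rd/6th
  R2 @ bar6.0: D3/B3 M6 -> E3/E4 P8 similar
  R6 @ bar6.3: closes on m3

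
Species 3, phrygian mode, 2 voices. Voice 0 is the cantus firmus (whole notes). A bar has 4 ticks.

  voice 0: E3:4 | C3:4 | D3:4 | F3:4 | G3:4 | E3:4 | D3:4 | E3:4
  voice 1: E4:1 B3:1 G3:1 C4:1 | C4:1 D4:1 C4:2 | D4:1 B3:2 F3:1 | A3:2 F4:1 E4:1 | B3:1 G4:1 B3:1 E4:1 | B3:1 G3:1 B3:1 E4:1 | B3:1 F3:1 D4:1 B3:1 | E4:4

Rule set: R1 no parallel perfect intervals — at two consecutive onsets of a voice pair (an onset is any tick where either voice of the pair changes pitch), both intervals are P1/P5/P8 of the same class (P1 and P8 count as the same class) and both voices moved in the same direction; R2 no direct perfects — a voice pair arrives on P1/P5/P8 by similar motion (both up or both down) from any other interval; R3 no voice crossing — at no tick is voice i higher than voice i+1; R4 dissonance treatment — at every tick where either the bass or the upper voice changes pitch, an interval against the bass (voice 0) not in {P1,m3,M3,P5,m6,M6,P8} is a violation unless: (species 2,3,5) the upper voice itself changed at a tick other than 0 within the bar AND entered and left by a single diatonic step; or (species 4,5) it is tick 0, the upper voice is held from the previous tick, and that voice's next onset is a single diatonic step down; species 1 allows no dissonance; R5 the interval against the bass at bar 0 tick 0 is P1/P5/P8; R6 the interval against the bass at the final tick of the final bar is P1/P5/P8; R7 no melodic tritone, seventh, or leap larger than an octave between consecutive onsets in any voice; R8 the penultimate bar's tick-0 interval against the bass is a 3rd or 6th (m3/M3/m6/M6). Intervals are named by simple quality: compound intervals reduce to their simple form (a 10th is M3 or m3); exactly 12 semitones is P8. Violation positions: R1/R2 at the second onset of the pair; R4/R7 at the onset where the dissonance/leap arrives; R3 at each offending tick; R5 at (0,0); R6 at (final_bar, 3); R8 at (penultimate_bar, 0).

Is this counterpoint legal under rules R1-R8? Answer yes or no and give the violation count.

bar 0: v0=E3 v1=E4 (P8)
bar 1: v0=C3 v1=C4 (P8)
bar 2: v0=D3 v1=D4 (P8)
bar 3: v0=F3 v1=A3 (M3)
bar 4: v0=G3 v1=B3 (M3)
bar 5: v0=E3 v1=B3 (P5)
bar 6: v0=D3 v1=B3 (M6)
bar 7: v0=E3 v1=E4 (P8)
  R1 @ bar2.0: C3/C4 P8 -> D3/D4 P8 similar
  R7 @ bar2.3: B3->F3 leap 6st
  R4 @ bar3.3: F3/E4 M7 untreated
  R2 @ bar5.0: G3/E4 M6 -> E3/B3 P5 similar
  R7 @ bar6.1: B3->F3 leap 6st
  R2 @ bar7.0: D3/B3 M6 -> E3/E4 P8 similar

No (6 violations)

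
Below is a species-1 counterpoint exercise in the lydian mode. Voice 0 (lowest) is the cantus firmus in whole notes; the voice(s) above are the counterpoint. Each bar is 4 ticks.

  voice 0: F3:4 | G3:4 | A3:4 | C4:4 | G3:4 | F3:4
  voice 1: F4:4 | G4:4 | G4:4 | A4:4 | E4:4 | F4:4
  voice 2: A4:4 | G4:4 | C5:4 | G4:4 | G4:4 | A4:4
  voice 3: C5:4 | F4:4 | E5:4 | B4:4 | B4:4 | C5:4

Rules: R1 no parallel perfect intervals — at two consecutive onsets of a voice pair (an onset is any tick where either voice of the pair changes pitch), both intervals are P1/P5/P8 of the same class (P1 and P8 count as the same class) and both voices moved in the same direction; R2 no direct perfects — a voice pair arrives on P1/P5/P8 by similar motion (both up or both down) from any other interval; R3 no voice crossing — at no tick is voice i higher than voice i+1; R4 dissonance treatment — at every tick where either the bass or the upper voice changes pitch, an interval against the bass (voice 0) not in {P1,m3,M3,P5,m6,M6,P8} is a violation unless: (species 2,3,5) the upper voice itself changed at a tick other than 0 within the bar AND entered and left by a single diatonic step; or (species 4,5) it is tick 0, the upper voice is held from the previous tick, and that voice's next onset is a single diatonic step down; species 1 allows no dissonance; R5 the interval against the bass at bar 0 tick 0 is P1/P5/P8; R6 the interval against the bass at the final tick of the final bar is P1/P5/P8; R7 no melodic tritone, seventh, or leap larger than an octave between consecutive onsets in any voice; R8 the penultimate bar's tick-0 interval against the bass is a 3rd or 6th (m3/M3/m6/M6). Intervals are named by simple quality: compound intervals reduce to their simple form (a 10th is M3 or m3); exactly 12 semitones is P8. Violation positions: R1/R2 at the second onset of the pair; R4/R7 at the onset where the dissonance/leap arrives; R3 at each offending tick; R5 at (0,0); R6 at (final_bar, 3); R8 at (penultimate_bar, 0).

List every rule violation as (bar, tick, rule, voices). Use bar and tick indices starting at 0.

bar 0: v0=F3 v1=F4 v2=A4 v3=C5 downbeat P5
bar 1: v0=G3 v1=G4 v2=G4 v3=F4 downbeat m7
bar 2: v0=A3 v1=G4 v2=C5 v3=E5 downbeat P5
bar 3: v0=C4 v1=A4 v2=G4 v3=B4 downbeat M7
bar 4: v0=G3 v1=E4 v2=G4 v3=B4 downbeat M3
bar 5: v0=F3 v1=F4 v2=A4 v3=C5 downbeat P5
  -> R5 @ bar 0 tick 0 v(0, 2): opens on M3
  -> R1 @ bar 1 tick 0 v(0, 1): F3/F4 P8 -> G3/G4 P8 similar
  -> R3 @ bar 1 tick 0 v(2, 3): G4 above F4
  -> R4 @ bar 1 tick 0 v(0, 3): G3/F4 m7 untreated
  -> R3 @ bar 1 tick 1 v(2, 3): G4 above F4
  -> R3 @ bar 1 tick 2 v(2, 3): G4 above F4
  -> R3 @ bar 1 tick 3 v(2, 3): G4 above F4
  -> R2 @ bar 2 tick 0 v(0, 3): G3/F4 m7 -> A3/E5 P5 similar
  -> R4 @ bar 2 tick 0 v(0, 1): A3/G4 m7 untreated
  -> R7 @ bar 2 tick 0 v(3,): F4->E5 leap 11st
  -> R3 @ bar 3 tick 0 v(1, 2): A4 above G4
  -> R4 @ bar 3 tick 0 v(0, 3): C4/B4 M7 untreated
  -> R3 @ bar 3 tick 1 v(1, 2): A4 above G4
  -> R3 @ bar 3 tick 2 v(1, 2): A4 above G4
  -> R3 @ bar 3 tick 3 v(1, 2): A4 above G4
  -> R8 @ bar 4 tick 0 v(0, 2): penult P8 not 3rd/6th
  -> R1 @ bar 5 tick 0 v(1, 3): E4/B4 P5 -> F4/C5 P5 similar
  -> R6 @ bar 5 tick 3 v(0, 2): closes on M3

(0, 0, R5, (0, 2))
(1, 0, R1, (0, 1))
(1, 0, R3, (2, 3))
(1, 0, R4, (0, 3))
(1, 1, R3, (2, 3))
(1, 2, R3, (2, 3))
(1, 3, R3, (2, 3))
(2, 0, R2, (0, 3))
(2, 0, R4, (0, 1))
(2, 0, R7, (3,))
(3, 0, R3, (1, 2))
(3, 0, R4, (0, 3))
(3, 1, R3, (1, 2))
(3, 2, R3, (1, 2))
(3, 3, R3, (1, 2))
(4, 0, R8, (0, 2))
(5, 0, R1, (1, 3))
(5, 3, R6, (0, 2))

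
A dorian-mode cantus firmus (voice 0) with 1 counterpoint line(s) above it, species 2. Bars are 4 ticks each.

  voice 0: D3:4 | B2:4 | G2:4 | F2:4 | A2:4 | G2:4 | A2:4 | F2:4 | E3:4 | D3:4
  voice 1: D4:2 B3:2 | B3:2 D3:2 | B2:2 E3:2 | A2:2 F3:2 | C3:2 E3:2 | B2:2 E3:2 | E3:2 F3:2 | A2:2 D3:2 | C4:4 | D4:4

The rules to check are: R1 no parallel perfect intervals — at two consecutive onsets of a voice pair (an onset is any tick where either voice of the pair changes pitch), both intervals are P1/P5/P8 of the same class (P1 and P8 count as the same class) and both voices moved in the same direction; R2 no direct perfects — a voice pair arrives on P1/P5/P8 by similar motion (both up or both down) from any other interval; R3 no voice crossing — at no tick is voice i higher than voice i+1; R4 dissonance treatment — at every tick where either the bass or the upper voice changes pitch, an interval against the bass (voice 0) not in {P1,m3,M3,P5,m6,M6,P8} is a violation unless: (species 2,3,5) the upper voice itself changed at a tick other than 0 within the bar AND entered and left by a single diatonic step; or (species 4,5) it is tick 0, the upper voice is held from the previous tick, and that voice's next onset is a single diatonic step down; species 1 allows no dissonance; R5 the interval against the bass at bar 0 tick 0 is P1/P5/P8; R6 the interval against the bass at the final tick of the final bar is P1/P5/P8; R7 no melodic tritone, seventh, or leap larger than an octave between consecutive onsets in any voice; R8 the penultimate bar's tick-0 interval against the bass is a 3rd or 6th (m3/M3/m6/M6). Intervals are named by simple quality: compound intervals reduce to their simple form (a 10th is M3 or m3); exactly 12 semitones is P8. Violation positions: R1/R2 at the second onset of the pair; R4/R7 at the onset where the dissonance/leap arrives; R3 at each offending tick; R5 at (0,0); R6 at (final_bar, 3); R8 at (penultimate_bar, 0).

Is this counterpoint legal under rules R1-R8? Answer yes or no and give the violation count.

bar 0: v0=D3 v1=D4 (P8)
bar 1: v0=B2 v1=B3 (P8)
bar 2: v0=G2 v1=B2 (M3)
bar 3: v0=F2 v1=A2 (M3)
bar 4: v0=A2 v1=C3 (m3)
bar 5: v0=G2 v1=B2 (M3)
bar 6: v0=A2 v1=E3 (P5)
bar 7: v0=F2 v1=A2 (M3)
bar 8: v0=E3 v1=C4 (m6)
bar 9: v0=D3 v1=D4 (P8)
  R7 @ bar8.0: F2->E3 leap 11st
  R7 @ bar8.0: D3->C4 leap 10st

No (2 violations)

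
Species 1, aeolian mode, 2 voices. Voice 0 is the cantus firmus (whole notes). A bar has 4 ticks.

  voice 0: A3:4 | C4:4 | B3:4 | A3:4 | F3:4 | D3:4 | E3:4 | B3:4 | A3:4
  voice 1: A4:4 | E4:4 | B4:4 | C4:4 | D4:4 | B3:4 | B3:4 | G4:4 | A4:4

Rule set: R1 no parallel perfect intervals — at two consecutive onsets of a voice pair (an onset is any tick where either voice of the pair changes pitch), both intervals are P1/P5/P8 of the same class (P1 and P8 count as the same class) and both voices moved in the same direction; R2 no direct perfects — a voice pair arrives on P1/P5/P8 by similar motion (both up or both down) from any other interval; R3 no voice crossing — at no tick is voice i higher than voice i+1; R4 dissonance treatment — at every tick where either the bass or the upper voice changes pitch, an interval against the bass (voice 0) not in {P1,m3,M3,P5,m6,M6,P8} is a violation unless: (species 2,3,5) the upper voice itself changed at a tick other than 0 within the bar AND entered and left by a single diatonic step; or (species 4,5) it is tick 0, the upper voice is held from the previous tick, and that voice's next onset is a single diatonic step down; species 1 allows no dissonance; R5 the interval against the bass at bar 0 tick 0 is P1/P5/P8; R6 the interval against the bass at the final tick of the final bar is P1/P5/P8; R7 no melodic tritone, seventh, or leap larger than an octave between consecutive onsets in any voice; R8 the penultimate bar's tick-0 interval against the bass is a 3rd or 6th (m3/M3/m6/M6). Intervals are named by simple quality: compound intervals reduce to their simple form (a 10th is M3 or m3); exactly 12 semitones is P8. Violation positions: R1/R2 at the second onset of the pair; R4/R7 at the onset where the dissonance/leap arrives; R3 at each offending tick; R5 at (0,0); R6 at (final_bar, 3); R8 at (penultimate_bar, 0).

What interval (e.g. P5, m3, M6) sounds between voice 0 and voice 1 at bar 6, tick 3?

voice 0=E3 voice 1=B3 -> P5

P5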